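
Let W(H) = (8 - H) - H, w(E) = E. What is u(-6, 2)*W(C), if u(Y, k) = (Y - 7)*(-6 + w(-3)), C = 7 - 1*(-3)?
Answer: -1404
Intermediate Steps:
C = 10 (C = 7 + 3 = 10)
u(Y, k) = 63 - 9*Y (u(Y, k) = (Y - 7)*(-6 - 3) = (-7 + Y)*(-9) = 63 - 9*Y)
W(H) = 8 - 2*H
u(-6, 2)*W(C) = (63 - 9*(-6))*(8 - 2*10) = (63 + 54)*(8 - 20) = 117*(-12) = -1404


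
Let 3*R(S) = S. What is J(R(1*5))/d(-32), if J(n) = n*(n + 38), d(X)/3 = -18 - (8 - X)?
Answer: -595/1566 ≈ -0.37995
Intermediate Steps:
d(X) = -78 + 3*X (d(X) = 3*(-18 - (8 - X)) = 3*(-18 + (-8 + X)) = 3*(-26 + X) = -78 + 3*X)
R(S) = S/3
J(n) = n*(38 + n)
J(R(1*5))/d(-32) = (((1*5)/3)*(38 + (1*5)/3))/(-78 + 3*(-32)) = (((1/3)*5)*(38 + (1/3)*5))/(-78 - 96) = (5*(38 + 5/3)/3)/(-174) = ((5/3)*(119/3))*(-1/174) = (595/9)*(-1/174) = -595/1566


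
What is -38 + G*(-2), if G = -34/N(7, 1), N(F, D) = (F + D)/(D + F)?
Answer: 30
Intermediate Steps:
N(F, D) = 1 (N(F, D) = (D + F)/(D + F) = 1)
G = -34 (G = -34/1 = -34*1 = -34)
-38 + G*(-2) = -38 - 34*(-2) = -38 + 68 = 30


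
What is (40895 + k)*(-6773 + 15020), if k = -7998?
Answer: 271301559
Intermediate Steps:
(40895 + k)*(-6773 + 15020) = (40895 - 7998)*(-6773 + 15020) = 32897*8247 = 271301559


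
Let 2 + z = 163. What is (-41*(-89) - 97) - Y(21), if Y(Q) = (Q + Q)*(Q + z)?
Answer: -4092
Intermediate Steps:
z = 161 (z = -2 + 163 = 161)
Y(Q) = 2*Q*(161 + Q) (Y(Q) = (Q + Q)*(Q + 161) = (2*Q)*(161 + Q) = 2*Q*(161 + Q))
(-41*(-89) - 97) - Y(21) = (-41*(-89) - 97) - 2*21*(161 + 21) = (3649 - 97) - 2*21*182 = 3552 - 1*7644 = 3552 - 7644 = -4092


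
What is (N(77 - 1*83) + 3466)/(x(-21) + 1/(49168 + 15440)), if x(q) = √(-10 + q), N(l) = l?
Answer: 44708736/25880000717 - 2888542015488*I*√31/25880000717 ≈ 0.0017275 - 621.43*I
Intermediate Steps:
(N(77 - 1*83) + 3466)/(x(-21) + 1/(49168 + 15440)) = ((77 - 1*83) + 3466)/(√(-10 - 21) + 1/(49168 + 15440)) = ((77 - 83) + 3466)/(√(-31) + 1/64608) = (-6 + 3466)/(I*√31 + 1/64608) = 3460/(1/64608 + I*√31)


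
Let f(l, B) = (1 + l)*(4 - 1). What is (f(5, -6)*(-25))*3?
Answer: -1350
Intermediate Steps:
f(l, B) = 3 + 3*l (f(l, B) = (1 + l)*3 = 3 + 3*l)
(f(5, -6)*(-25))*3 = ((3 + 3*5)*(-25))*3 = ((3 + 15)*(-25))*3 = (18*(-25))*3 = -450*3 = -1350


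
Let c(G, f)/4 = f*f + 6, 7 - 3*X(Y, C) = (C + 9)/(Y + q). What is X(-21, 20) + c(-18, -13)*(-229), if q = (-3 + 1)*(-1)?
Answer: -3045646/19 ≈ -1.6030e+5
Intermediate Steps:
q = 2 (q = -2*(-1) = 2)
X(Y, C) = 7/3 - (9 + C)/(3*(2 + Y)) (X(Y, C) = 7/3 - (C + 9)/(3*(Y + 2)) = 7/3 - (9 + C)/(3*(2 + Y)))
c(G, f) = 24 + 4*f**2 (c(G, f) = 4*(f*f + 6) = 4*(f**2 + 6) = 4*(6 + f**2) = 24 + 4*f**2)
X(-21, 20) + c(-18, -13)*(-229) = (5 - 1*20 + 7*(-21))/(3*(2 - 21)) + (24 + 4*(-13)**2)*(-229) = (1/3)*(5 - 20 - 147)/(-19) + (24 + 4*169)*(-229) = (1/3)*(-1/19)*(-162) + (24 + 676)*(-229) = 54/19 + 700*(-229) = 54/19 - 160300 = -3045646/19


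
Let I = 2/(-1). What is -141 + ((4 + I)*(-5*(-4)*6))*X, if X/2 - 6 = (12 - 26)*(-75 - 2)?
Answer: 520179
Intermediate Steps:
I = -2 (I = 2*(-1) = -2)
X = 2168 (X = 12 + 2*((12 - 26)*(-75 - 2)) = 12 + 2*(-14*(-77)) = 12 + 2*1078 = 12 + 2156 = 2168)
-141 + ((4 + I)*(-5*(-4)*6))*X = -141 + ((4 - 2)*(-5*(-4)*6))*2168 = -141 + (2*(20*6))*2168 = -141 + (2*120)*2168 = -141 + 240*2168 = -141 + 520320 = 520179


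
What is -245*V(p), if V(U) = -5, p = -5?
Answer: 1225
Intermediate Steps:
-245*V(p) = -245*(-5) = 1225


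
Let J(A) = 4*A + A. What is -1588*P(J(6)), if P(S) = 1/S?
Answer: -794/15 ≈ -52.933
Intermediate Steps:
J(A) = 5*A
-1588*P(J(6)) = -1588/(5*6) = -1588/30 = -1588*1/30 = -794/15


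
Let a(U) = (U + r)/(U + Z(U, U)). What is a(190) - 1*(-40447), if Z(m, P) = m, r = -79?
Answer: 15369971/380 ≈ 40447.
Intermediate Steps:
a(U) = (-79 + U)/(2*U) (a(U) = (U - 79)/(U + U) = (-79 + U)/((2*U)) = (-79 + U)*(1/(2*U)) = (-79 + U)/(2*U))
a(190) - 1*(-40447) = (1/2)*(-79 + 190)/190 - 1*(-40447) = (1/2)*(1/190)*111 + 40447 = 111/380 + 40447 = 15369971/380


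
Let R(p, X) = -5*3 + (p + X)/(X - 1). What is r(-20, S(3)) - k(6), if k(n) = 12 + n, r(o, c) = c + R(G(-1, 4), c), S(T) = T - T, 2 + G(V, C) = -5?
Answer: -26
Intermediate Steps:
G(V, C) = -7 (G(V, C) = -2 - 5 = -7)
R(p, X) = -15 + (X + p)/(-1 + X)
S(T) = 0
r(o, c) = c + (8 - 14*c)/(-1 + c) (r(o, c) = c + (15 - 7 - 14*c)/(-1 + c) = c + (8 - 14*c)/(-1 + c))
r(-20, S(3)) - k(6) = (8 + 0**2 - 15*0)/(-1 + 0) - (12 + 6) = (8 + 0 + 0)/(-1) - 1*18 = -1*8 - 18 = -8 - 18 = -26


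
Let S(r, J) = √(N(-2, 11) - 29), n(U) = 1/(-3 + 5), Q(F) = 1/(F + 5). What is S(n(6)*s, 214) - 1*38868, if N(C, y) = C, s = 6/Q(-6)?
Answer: -38868 + I*√31 ≈ -38868.0 + 5.5678*I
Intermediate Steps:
Q(F) = 1/(5 + F)
n(U) = ½ (n(U) = 1/2 = ½)
s = -6 (s = 6/(1/(5 - 6)) = 6/(1/(-1)) = 6/(-1) = 6*(-1) = -6)
S(r, J) = I*√31 (S(r, J) = √(-2 - 29) = √(-31) = I*√31)
S(n(6)*s, 214) - 1*38868 = I*√31 - 1*38868 = I*√31 - 38868 = -38868 + I*√31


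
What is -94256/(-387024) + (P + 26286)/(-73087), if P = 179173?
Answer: -4539292234/1767901443 ≈ -2.5676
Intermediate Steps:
-94256/(-387024) + (P + 26286)/(-73087) = -94256/(-387024) + (179173 + 26286)/(-73087) = -94256*(-1/387024) + 205459*(-1/73087) = 5891/24189 - 205459/73087 = -4539292234/1767901443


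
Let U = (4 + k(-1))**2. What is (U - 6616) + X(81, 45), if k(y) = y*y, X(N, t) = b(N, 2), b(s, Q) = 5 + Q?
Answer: -6584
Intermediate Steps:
X(N, t) = 7 (X(N, t) = 5 + 2 = 7)
k(y) = y**2
U = 25 (U = (4 + (-1)**2)**2 = (4 + 1)**2 = 5**2 = 25)
(U - 6616) + X(81, 45) = (25 - 6616) + 7 = -6591 + 7 = -6584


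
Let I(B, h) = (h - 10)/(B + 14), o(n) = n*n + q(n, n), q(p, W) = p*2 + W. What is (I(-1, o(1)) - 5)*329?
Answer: -23359/13 ≈ -1796.8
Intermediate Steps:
q(p, W) = W + 2*p (q(p, W) = 2*p + W = W + 2*p)
o(n) = n**2 + 3*n (o(n) = n*n + (n + 2*n) = n**2 + 3*n)
I(B, h) = (-10 + h)/(14 + B)
(I(-1, o(1)) - 5)*329 = ((-10 + 1*(3 + 1))/(14 - 1) - 5)*329 = ((-10 + 1*4)/13 - 5)*329 = ((-10 + 4)/13 - 5)*329 = ((1/13)*(-6) - 5)*329 = (-6/13 - 5)*329 = -71/13*329 = -23359/13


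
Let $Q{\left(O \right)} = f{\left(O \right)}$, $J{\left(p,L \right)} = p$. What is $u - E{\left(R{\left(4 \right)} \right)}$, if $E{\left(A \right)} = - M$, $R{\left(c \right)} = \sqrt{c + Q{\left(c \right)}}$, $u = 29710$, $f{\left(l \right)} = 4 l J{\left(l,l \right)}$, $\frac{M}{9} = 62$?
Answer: $30268$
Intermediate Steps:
$M = 558$ ($M = 9 \cdot 62 = 558$)
$f{\left(l \right)} = 4 l^{2}$ ($f{\left(l \right)} = 4 l l = 4 l^{2}$)
$Q{\left(O \right)} = 4 O^{2}$
$R{\left(c \right)} = \sqrt{c + 4 c^{2}}$
$E{\left(A \right)} = -558$ ($E{\left(A \right)} = \left(-1\right) 558 = -558$)
$u - E{\left(R{\left(4 \right)} \right)} = 29710 - -558 = 29710 + 558 = 30268$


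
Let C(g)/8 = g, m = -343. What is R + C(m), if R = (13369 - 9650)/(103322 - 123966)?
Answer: -56650855/20644 ≈ -2744.2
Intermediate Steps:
C(g) = 8*g
R = -3719/20644 (R = 3719/(-20644) = 3719*(-1/20644) = -3719/20644 ≈ -0.18015)
R + C(m) = -3719/20644 + 8*(-343) = -3719/20644 - 2744 = -56650855/20644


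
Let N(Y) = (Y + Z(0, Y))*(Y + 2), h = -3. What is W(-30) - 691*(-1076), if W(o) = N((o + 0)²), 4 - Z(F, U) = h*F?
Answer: 1558924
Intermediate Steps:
Z(F, U) = 4 + 3*F (Z(F, U) = 4 - (-3)*F = 4 + 3*F)
N(Y) = (2 + Y)*(4 + Y) (N(Y) = (Y + (4 + 3*0))*(Y + 2) = (Y + (4 + 0))*(2 + Y) = (Y + 4)*(2 + Y) = (4 + Y)*(2 + Y) = (2 + Y)*(4 + Y))
W(o) = 8 + o⁴ + 6*o² (W(o) = 8 + ((o + 0)²)² + 6*(o + 0)² = 8 + (o²)² + 6*o² = 8 + o⁴ + 6*o²)
W(-30) - 691*(-1076) = (8 + (-30)⁴ + 6*(-30)²) - 691*(-1076) = (8 + 810000 + 6*900) + 743516 = (8 + 810000 + 5400) + 743516 = 815408 + 743516 = 1558924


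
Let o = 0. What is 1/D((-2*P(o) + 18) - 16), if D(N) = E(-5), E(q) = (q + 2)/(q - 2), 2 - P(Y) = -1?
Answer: 7/3 ≈ 2.3333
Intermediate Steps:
P(Y) = 3 (P(Y) = 2 - 1*(-1) = 2 + 1 = 3)
E(q) = (2 + q)/(-2 + q)
D(N) = 3/7 (D(N) = (2 - 5)/(-2 - 5) = -3/(-7) = -⅐*(-3) = 3/7)
1/D((-2*P(o) + 18) - 16) = 1/(3/7) = 7/3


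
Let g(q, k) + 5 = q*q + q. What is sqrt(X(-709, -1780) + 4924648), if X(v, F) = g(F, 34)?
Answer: sqrt(8091263) ≈ 2844.5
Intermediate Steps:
g(q, k) = -5 + q + q**2 (g(q, k) = -5 + (q*q + q) = -5 + (q**2 + q) = -5 + (q + q**2) = -5 + q + q**2)
X(v, F) = -5 + F + F**2
sqrt(X(-709, -1780) + 4924648) = sqrt((-5 - 1780 + (-1780)**2) + 4924648) = sqrt((-5 - 1780 + 3168400) + 4924648) = sqrt(3166615 + 4924648) = sqrt(8091263)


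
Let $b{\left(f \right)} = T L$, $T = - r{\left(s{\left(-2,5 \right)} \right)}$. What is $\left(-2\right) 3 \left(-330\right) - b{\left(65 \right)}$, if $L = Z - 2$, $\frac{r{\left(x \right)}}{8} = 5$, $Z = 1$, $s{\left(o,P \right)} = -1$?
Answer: $1940$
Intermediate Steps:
$r{\left(x \right)} = 40$ ($r{\left(x \right)} = 8 \cdot 5 = 40$)
$T = -40$ ($T = \left(-1\right) 40 = -40$)
$L = -1$ ($L = 1 - 2 = -1$)
$b{\left(f \right)} = 40$ ($b{\left(f \right)} = \left(-40\right) \left(-1\right) = 40$)
$\left(-2\right) 3 \left(-330\right) - b{\left(65 \right)} = \left(-2\right) 3 \left(-330\right) - 40 = \left(-6\right) \left(-330\right) - 40 = 1980 - 40 = 1940$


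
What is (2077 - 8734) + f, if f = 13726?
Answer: 7069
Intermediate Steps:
(2077 - 8734) + f = (2077 - 8734) + 13726 = -6657 + 13726 = 7069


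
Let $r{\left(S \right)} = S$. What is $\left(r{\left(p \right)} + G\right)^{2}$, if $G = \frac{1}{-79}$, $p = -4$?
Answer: $\frac{100489}{6241} \approx 16.101$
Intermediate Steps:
$G = - \frac{1}{79} \approx -0.012658$
$\left(r{\left(p \right)} + G\right)^{2} = \left(-4 - \frac{1}{79}\right)^{2} = \left(- \frac{317}{79}\right)^{2} = \frac{100489}{6241}$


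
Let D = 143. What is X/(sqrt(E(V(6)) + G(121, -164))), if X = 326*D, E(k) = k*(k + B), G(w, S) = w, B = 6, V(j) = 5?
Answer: 2119*sqrt(11)/2 ≈ 3514.0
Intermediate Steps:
E(k) = k*(6 + k) (E(k) = k*(k + 6) = k*(6 + k))
X = 46618 (X = 326*143 = 46618)
X/(sqrt(E(V(6)) + G(121, -164))) = 46618/(sqrt(5*(6 + 5) + 121)) = 46618/(sqrt(5*11 + 121)) = 46618/(sqrt(55 + 121)) = 46618/(sqrt(176)) = 46618/((4*sqrt(11))) = 46618*(sqrt(11)/44) = 2119*sqrt(11)/2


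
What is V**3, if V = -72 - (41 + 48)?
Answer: -4173281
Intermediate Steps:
V = -161 (V = -72 - 1*89 = -72 - 89 = -161)
V**3 = (-161)**3 = -4173281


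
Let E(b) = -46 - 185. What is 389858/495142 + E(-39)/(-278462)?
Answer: 54337508099/68939115802 ≈ 0.78820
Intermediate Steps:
E(b) = -231
389858/495142 + E(-39)/(-278462) = 389858/495142 - 231/(-278462) = 389858*(1/495142) - 231*(-1/278462) = 194929/247571 + 231/278462 = 54337508099/68939115802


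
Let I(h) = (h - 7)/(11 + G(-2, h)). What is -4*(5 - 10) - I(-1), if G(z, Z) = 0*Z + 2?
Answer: 268/13 ≈ 20.615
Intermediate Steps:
G(z, Z) = 2 (G(z, Z) = 0 + 2 = 2)
I(h) = -7/13 + h/13 (I(h) = (h - 7)/(11 + 2) = (-7 + h)/13 = (-7 + h)*(1/13) = -7/13 + h/13)
-4*(5 - 10) - I(-1) = -4*(5 - 10) - (-7/13 + (1/13)*(-1)) = -4*(-5) - (-7/13 - 1/13) = 20 - 1*(-8/13) = 20 + 8/13 = 268/13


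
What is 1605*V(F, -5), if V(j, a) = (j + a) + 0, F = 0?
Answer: -8025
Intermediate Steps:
V(j, a) = a + j (V(j, a) = (a + j) + 0 = a + j)
1605*V(F, -5) = 1605*(-5 + 0) = 1605*(-5) = -8025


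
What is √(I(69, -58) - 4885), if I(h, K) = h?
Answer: 4*I*√301 ≈ 69.397*I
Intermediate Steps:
√(I(69, -58) - 4885) = √(69 - 4885) = √(-4816) = 4*I*√301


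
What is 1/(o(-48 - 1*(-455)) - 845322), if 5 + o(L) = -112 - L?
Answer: -1/845846 ≈ -1.1822e-6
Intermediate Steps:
o(L) = -117 - L (o(L) = -5 + (-112 - L) = -117 - L)
1/(o(-48 - 1*(-455)) - 845322) = 1/((-117 - (-48 - 1*(-455))) - 845322) = 1/((-117 - (-48 + 455)) - 845322) = 1/((-117 - 1*407) - 845322) = 1/((-117 - 407) - 845322) = 1/(-524 - 845322) = 1/(-845846) = -1/845846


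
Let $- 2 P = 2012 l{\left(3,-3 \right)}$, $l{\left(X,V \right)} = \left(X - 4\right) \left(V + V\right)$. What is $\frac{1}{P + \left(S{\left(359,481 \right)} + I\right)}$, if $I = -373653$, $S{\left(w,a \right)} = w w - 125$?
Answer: $- \frac{1}{250933} \approx -3.9851 \cdot 10^{-6}$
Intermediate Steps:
$S{\left(w,a \right)} = -125 + w^{2}$ ($S{\left(w,a \right)} = w^{2} - 125 = -125 + w^{2}$)
$l{\left(X,V \right)} = 2 V \left(-4 + X\right)$ ($l{\left(X,V \right)} = \left(-4 + X\right) 2 V = 2 V \left(-4 + X\right)$)
$P = -6036$ ($P = - \frac{2012 \cdot 2 \left(-3\right) \left(-4 + 3\right)}{2} = - \frac{2012 \cdot 2 \left(-3\right) \left(-1\right)}{2} = - \frac{2012 \cdot 6}{2} = \left(- \frac{1}{2}\right) 12072 = -6036$)
$\frac{1}{P + \left(S{\left(359,481 \right)} + I\right)} = \frac{1}{-6036 - \left(373778 - 128881\right)} = \frac{1}{-6036 + \left(\left(-125 + 128881\right) - 373653\right)} = \frac{1}{-6036 + \left(128756 - 373653\right)} = \frac{1}{-6036 - 244897} = \frac{1}{-250933} = - \frac{1}{250933}$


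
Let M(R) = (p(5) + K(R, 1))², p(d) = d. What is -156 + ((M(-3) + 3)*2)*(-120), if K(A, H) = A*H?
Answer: -1836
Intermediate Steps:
M(R) = (5 + R)² (M(R) = (5 + R*1)² = (5 + R)²)
-156 + ((M(-3) + 3)*2)*(-120) = -156 + (((5 - 3)² + 3)*2)*(-120) = -156 + ((2² + 3)*2)*(-120) = -156 + ((4 + 3)*2)*(-120) = -156 + (7*2)*(-120) = -156 + 14*(-120) = -156 - 1680 = -1836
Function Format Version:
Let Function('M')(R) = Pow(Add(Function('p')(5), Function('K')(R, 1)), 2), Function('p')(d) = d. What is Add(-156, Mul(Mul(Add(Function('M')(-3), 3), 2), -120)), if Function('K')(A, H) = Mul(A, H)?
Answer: -1836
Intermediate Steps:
Function('M')(R) = Pow(Add(5, R), 2) (Function('M')(R) = Pow(Add(5, Mul(R, 1)), 2) = Pow(Add(5, R), 2))
Add(-156, Mul(Mul(Add(Function('M')(-3), 3), 2), -120)) = Add(-156, Mul(Mul(Add(Pow(Add(5, -3), 2), 3), 2), -120)) = Add(-156, Mul(Mul(Add(Pow(2, 2), 3), 2), -120)) = Add(-156, Mul(Mul(Add(4, 3), 2), -120)) = Add(-156, Mul(Mul(7, 2), -120)) = Add(-156, Mul(14, -120)) = Add(-156, -1680) = -1836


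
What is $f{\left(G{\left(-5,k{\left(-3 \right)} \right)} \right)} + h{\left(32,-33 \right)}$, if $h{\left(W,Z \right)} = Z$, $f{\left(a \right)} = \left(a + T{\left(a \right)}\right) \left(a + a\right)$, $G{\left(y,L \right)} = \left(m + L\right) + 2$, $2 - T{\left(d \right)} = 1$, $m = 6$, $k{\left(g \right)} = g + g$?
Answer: $-21$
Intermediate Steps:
$k{\left(g \right)} = 2 g$
$T{\left(d \right)} = 1$ ($T{\left(d \right)} = 2 - 1 = 1$)
$G{\left(y,L \right)} = 8 + L$ ($G{\left(y,L \right)} = \left(6 + L\right) + 2 = 8 + L$)
$f{\left(a \right)} = 2 a \left(1 + a\right)$ ($f{\left(a \right)} = \left(a + 1\right) \left(a + a\right) = \left(1 + a\right) 2 a = 2 a \left(1 + a\right)$)
$f{\left(G{\left(-5,k{\left(-3 \right)} \right)} \right)} + h{\left(32,-33 \right)} = 2 \left(8 + 2 \left(-3\right)\right) \left(1 + \left(8 + 2 \left(-3\right)\right)\right) - 33 = 2 \left(8 - 6\right) \left(1 + \left(8 - 6\right)\right) - 33 = 2 \cdot 2 \left(1 + 2\right) - 33 = 2 \cdot 2 \cdot 3 - 33 = 12 - 33 = -21$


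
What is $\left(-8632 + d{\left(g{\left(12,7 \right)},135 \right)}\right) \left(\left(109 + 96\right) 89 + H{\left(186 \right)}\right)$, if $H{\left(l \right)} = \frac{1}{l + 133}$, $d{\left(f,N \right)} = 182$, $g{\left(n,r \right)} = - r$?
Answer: $- \frac{49180318200}{319} \approx -1.5417 \cdot 10^{8}$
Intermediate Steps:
$H{\left(l \right)} = \frac{1}{133 + l}$
$\left(-8632 + d{\left(g{\left(12,7 \right)},135 \right)}\right) \left(\left(109 + 96\right) 89 + H{\left(186 \right)}\right) = \left(-8632 + 182\right) \left(\left(109 + 96\right) 89 + \frac{1}{133 + 186}\right) = - 8450 \left(205 \cdot 89 + \frac{1}{319}\right) = - 8450 \left(18245 + \frac{1}{319}\right) = \left(-8450\right) \frac{5820156}{319} = - \frac{49180318200}{319}$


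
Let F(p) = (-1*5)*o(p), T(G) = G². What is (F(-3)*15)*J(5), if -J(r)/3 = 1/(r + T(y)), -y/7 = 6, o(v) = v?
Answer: -675/1769 ≈ -0.38157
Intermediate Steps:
y = -42 (y = -7*6 = -42)
F(p) = -5*p (F(p) = (-1*5)*p = -5*p)
J(r) = -3/(1764 + r) (J(r) = -3/(r + (-42)²) = -3/(r + 1764) = -3/(1764 + r))
(F(-3)*15)*J(5) = (-5*(-3)*15)*(-3/(1764 + 5)) = (15*15)*(-3/1769) = 225*(-3*1/1769) = 225*(-3/1769) = -675/1769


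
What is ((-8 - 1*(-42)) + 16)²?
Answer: 2500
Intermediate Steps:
((-8 - 1*(-42)) + 16)² = ((-8 + 42) + 16)² = (34 + 16)² = 50² = 2500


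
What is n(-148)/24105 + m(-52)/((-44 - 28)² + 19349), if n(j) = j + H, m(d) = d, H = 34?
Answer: -1350074/197122655 ≈ -0.0068489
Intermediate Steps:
n(j) = 34 + j (n(j) = j + 34 = 34 + j)
n(-148)/24105 + m(-52)/((-44 - 28)² + 19349) = (34 - 148)/24105 - 52/((-44 - 28)² + 19349) = -114*1/24105 - 52/((-72)² + 19349) = -38/8035 - 52/(5184 + 19349) = -38/8035 - 52/24533 = -1350074/197122655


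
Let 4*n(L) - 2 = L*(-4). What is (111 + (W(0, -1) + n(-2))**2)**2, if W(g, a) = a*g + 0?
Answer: 219961/16 ≈ 13748.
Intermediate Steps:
n(L) = 1/2 - L (n(L) = 1/2 + (L*(-4))/4 = 1/2 + (-4*L)/4 = 1/2 - L)
W(g, a) = a*g
(111 + (W(0, -1) + n(-2))**2)**2 = (111 + (-1*0 + (1/2 - 1*(-2)))**2)**2 = (111 + (0 + (1/2 + 2))**2)**2 = (111 + (0 + 5/2)**2)**2 = (111 + (5/2)**2)**2 = (111 + 25/4)**2 = (469/4)**2 = 219961/16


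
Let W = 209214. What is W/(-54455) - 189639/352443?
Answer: -28020933849/6397427855 ≈ -4.3800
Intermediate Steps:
W/(-54455) - 189639/352443 = 209214/(-54455) - 189639/352443 = 209214*(-1/54455) - 189639*1/352443 = -209214/54455 - 63213/117481 = -28020933849/6397427855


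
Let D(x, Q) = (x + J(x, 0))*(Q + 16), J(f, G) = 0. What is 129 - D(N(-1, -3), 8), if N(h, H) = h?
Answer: 153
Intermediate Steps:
D(x, Q) = x*(16 + Q) (D(x, Q) = (x + 0)*(Q + 16) = x*(16 + Q))
129 - D(N(-1, -3), 8) = 129 - (-1)*(16 + 8) = 129 - (-1)*24 = 129 - 1*(-24) = 129 + 24 = 153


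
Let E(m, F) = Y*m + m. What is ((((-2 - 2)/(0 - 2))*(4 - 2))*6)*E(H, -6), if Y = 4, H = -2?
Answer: -240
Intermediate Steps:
E(m, F) = 5*m (E(m, F) = 4*m + m = 5*m)
((((-2 - 2)/(0 - 2))*(4 - 2))*6)*E(H, -6) = ((((-2 - 2)/(0 - 2))*(4 - 2))*6)*(5*(-2)) = ((-4/(-2)*2)*6)*(-10) = ((-4*(-½)*2)*6)*(-10) = ((2*2)*6)*(-10) = (4*6)*(-10) = 24*(-10) = -240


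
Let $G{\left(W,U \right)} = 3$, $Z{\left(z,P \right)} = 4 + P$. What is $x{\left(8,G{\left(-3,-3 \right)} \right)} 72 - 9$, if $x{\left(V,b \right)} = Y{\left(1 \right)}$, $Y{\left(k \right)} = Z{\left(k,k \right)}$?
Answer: $351$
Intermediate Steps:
$Y{\left(k \right)} = 4 + k$
$x{\left(V,b \right)} = 5$ ($x{\left(V,b \right)} = 4 + 1 = 5$)
$x{\left(8,G{\left(-3,-3 \right)} \right)} 72 - 9 = 5 \cdot 72 - 9 = 360 - 9 = 351$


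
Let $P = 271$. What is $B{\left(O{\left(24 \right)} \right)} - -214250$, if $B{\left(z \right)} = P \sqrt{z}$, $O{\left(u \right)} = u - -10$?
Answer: $214250 + 271 \sqrt{34} \approx 2.1583 \cdot 10^{5}$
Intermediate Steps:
$O{\left(u \right)} = 10 + u$ ($O{\left(u \right)} = u + 10 = 10 + u$)
$B{\left(z \right)} = 271 \sqrt{z}$
$B{\left(O{\left(24 \right)} \right)} - -214250 = 271 \sqrt{10 + 24} - -214250 = 271 \sqrt{34} + 214250 = 214250 + 271 \sqrt{34}$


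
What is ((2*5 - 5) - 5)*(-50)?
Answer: 0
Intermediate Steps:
((2*5 - 5) - 5)*(-50) = ((10 - 5) - 5)*(-50) = (5 - 5)*(-50) = 0*(-50) = 0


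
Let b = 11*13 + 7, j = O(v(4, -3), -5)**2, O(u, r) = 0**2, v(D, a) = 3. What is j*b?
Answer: 0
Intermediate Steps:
O(u, r) = 0
j = 0 (j = 0**2 = 0)
b = 150 (b = 143 + 7 = 150)
j*b = 0*150 = 0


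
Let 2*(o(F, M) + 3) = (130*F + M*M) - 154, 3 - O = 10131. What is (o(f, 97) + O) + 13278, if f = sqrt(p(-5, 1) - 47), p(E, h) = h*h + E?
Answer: 15549/2 + 65*I*sqrt(51) ≈ 7774.5 + 464.19*I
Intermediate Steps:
p(E, h) = E + h**2 (p(E, h) = h**2 + E = E + h**2)
O = -10128 (O = 3 - 1*10131 = 3 - 10131 = -10128)
f = I*sqrt(51) (f = sqrt((-5 + 1**2) - 47) = sqrt((-5 + 1) - 47) = sqrt(-4 - 47) = sqrt(-51) = I*sqrt(51) ≈ 7.1414*I)
o(F, M) = -80 + M**2/2 + 65*F (o(F, M) = -3 + ((130*F + M*M) - 154)/2 = -3 + ((130*F + M**2) - 154)/2 = -3 + ((M**2 + 130*F) - 154)/2 = -3 + (-154 + M**2 + 130*F)/2 = -3 + (-77 + M**2/2 + 65*F) = -80 + M**2/2 + 65*F)
(o(f, 97) + O) + 13278 = ((-80 + (1/2)*97**2 + 65*(I*sqrt(51))) - 10128) + 13278 = ((-80 + (1/2)*9409 + 65*I*sqrt(51)) - 10128) + 13278 = ((-80 + 9409/2 + 65*I*sqrt(51)) - 10128) + 13278 = ((9249/2 + 65*I*sqrt(51)) - 10128) + 13278 = (-11007/2 + 65*I*sqrt(51)) + 13278 = 15549/2 + 65*I*sqrt(51)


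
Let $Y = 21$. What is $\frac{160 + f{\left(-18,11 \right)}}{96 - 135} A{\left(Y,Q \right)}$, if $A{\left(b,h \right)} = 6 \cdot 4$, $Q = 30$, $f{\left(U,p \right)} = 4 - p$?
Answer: $- \frac{1224}{13} \approx -94.154$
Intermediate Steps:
$A{\left(b,h \right)} = 24$
$\frac{160 + f{\left(-18,11 \right)}}{96 - 135} A{\left(Y,Q \right)} = \frac{160 + \left(4 - 11\right)}{96 - 135} \cdot 24 = \frac{160 + \left(4 - 11\right)}{-39} \cdot 24 = \left(160 - 7\right) \left(- \frac{1}{39}\right) 24 = 153 \left(- \frac{1}{39}\right) 24 = \left(- \frac{51}{13}\right) 24 = - \frac{1224}{13}$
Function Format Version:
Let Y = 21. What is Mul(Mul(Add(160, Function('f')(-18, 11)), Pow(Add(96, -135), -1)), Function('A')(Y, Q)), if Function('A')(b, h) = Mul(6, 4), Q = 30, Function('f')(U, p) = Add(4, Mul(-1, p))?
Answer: Rational(-1224, 13) ≈ -94.154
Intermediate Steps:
Function('A')(b, h) = 24
Mul(Mul(Add(160, Function('f')(-18, 11)), Pow(Add(96, -135), -1)), Function('A')(Y, Q)) = Mul(Mul(Add(160, Add(4, Mul(-1, 11))), Pow(Add(96, -135), -1)), 24) = Mul(Mul(Add(160, Add(4, -11)), Pow(-39, -1)), 24) = Mul(Mul(Add(160, -7), Rational(-1, 39)), 24) = Mul(Mul(153, Rational(-1, 39)), 24) = Mul(Rational(-51, 13), 24) = Rational(-1224, 13)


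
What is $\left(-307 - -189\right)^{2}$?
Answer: $13924$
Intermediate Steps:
$\left(-307 - -189\right)^{2} = \left(-307 + 189\right)^{2} = \left(-118\right)^{2} = 13924$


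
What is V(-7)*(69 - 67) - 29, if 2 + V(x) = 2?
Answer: -29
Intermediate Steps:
V(x) = 0 (V(x) = -2 + 2 = 0)
V(-7)*(69 - 67) - 29 = 0*(69 - 67) - 29 = 0*2 - 29 = 0 - 29 = -29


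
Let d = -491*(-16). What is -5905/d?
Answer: -5905/7856 ≈ -0.75165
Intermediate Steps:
d = 7856
-5905/d = -5905/7856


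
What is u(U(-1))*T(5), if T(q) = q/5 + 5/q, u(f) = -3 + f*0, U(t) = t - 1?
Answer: -6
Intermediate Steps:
U(t) = -1 + t
u(f) = -3 (u(f) = -3 + 0 = -3)
T(q) = 5/q + q/5 (T(q) = q*(1/5) + 5/q = q/5 + 5/q = 5/q + q/5)
u(U(-1))*T(5) = -3*(5/5 + (1/5)*5) = -3*(5*(1/5) + 1) = -3*(1 + 1) = -3*2 = -6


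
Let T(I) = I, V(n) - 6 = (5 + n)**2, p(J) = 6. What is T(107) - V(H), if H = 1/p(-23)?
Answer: 2675/36 ≈ 74.306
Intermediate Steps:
H = 1/6 ≈ 0.16667
V(n) = 6 + (5 + n)**2
T(107) - V(H) = 107 - (6 + (5 + 1/6)**2) = 107 - (6 + (31/6)**2) = 107 - (6 + 961/36) = 107 - 1*1177/36 = 107 - 1177/36 = 2675/36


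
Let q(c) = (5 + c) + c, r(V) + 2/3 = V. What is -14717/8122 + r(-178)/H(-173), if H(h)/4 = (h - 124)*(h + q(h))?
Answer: -3370545853/1859832414 ≈ -1.8123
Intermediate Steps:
r(V) = -⅔ + V
q(c) = 5 + 2*c
H(h) = 4*(-124 + h)*(5 + 3*h) (H(h) = 4*((h - 124)*(h + (5 + 2*h))) = 4*((-124 + h)*(5 + 3*h)) = 4*(-124 + h)*(5 + 3*h))
-14717/8122 + r(-178)/H(-173) = -14717/8122 + (-⅔ - 178)/(-2480 - 1468*(-173) + 12*(-173)²) = -14717*1/8122 - 536/(3*(-2480 + 253964 + 12*29929)) = -14717/8122 - 536/(3*(-2480 + 253964 + 359148)) = -14717/8122 - 536/3/610632 = -14717/8122 - 536/3*1/610632 = -14717/8122 - 67/228987 = -3370545853/1859832414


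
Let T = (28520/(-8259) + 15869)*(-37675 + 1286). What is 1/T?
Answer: -8259/4768179887339 ≈ -1.7321e-9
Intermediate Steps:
T = -4768179887339/8259 (T = (28520*(-1/8259) + 15869)*(-36389) = (-28520/8259 + 15869)*(-36389) = (131033551/8259)*(-36389) = -4768179887339/8259 ≈ -5.7733e+8)
1/T = 1/(-4768179887339/8259) = -8259/4768179887339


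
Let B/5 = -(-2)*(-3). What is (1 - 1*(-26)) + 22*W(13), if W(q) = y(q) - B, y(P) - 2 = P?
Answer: 1017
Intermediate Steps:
y(P) = 2 + P
B = -30 (B = 5*(-(-2)*(-3)) = 5*(-1*6) = 5*(-6) = -30)
W(q) = 32 + q (W(q) = (2 + q) - 1*(-30) = (2 + q) + 30 = 32 + q)
(1 - 1*(-26)) + 22*W(13) = (1 - 1*(-26)) + 22*(32 + 13) = (1 + 26) + 22*45 = 27 + 990 = 1017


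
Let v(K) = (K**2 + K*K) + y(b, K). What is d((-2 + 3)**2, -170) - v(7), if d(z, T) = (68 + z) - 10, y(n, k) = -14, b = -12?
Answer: -25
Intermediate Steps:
v(K) = -14 + 2*K**2 (v(K) = (K**2 + K*K) - 14 = (K**2 + K**2) - 14 = 2*K**2 - 14 = -14 + 2*K**2)
d(z, T) = 58 + z
d((-2 + 3)**2, -170) - v(7) = (58 + (-2 + 3)**2) - (-14 + 2*7**2) = (58 + 1**2) - (-14 + 2*49) = (58 + 1) - (-14 + 98) = 59 - 1*84 = 59 - 84 = -25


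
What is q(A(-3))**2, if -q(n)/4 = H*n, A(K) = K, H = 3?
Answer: 1296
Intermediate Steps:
q(n) = -12*n
q(A(-3))**2 = (-12*(-3))**2 = 36**2 = 1296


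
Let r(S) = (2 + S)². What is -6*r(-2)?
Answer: 0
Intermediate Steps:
-6*r(-2) = -6*(2 - 2)² = -6*0² = -6*0 = 0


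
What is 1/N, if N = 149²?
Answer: 1/22201 ≈ 4.5043e-5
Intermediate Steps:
N = 22201
1/N = 1/22201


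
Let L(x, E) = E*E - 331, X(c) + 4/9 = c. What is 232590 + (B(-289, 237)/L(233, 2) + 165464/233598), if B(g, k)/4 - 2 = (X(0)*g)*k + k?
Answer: 8869066691422/38193273 ≈ 2.3222e+5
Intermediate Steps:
X(c) = -4/9 + c
B(g, k) = 8 + 4*k - 16*g*k/9 (B(g, k) = 8 + 4*(((-4/9 + 0)*g)*k + k) = 8 + 4*((-4*g/9)*k + k) = 8 + 4*(-4*g*k/9 + k) = 8 + 4*(k - 4*g*k/9) = 8 + (4*k - 16*g*k/9) = 8 + 4*k - 16*g*k/9)
L(x, E) = -331 + E² (L(x, E) = E² - 331 = -331 + E²)
232590 + (B(-289, 237)/L(233, 2) + 165464/233598) = 232590 + ((8 + 4*237 - 16/9*(-289)*237)/(-331 + 2²) + 165464/233598) = 232590 + ((8 + 948 + 365296/3)/(-331 + 4) + 165464*(1/233598)) = 232590 + ((368164/3)/(-327) + 82732/116799) = 232590 + ((368164/3)*(-1/327) + 82732/116799) = 232590 + (-368164/981 + 82732/116799) = 232590 - 14306675648/38193273 = 8869066691422/38193273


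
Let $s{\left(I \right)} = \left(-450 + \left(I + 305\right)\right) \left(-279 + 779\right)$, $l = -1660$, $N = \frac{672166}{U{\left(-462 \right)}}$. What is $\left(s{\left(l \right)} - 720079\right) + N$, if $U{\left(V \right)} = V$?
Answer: $- \frac{34104712}{21} \approx -1.624 \cdot 10^{6}$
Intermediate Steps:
$N = - \frac{30553}{21}$ ($N = \frac{672166}{-462} = 672166 \left(- \frac{1}{462}\right) = - \frac{30553}{21} \approx -1454.9$)
$s{\left(I \right)} = -72500 + 500 I$ ($s{\left(I \right)} = \left(-450 + \left(305 + I\right)\right) 500 = \left(-145 + I\right) 500 = -72500 + 500 I$)
$\left(s{\left(l \right)} - 720079\right) + N = \left(\left(-72500 + 500 \left(-1660\right)\right) - 720079\right) - \frac{30553}{21} = \left(\left(-72500 - 830000\right) - 720079\right) - \frac{30553}{21} = \left(-902500 - 720079\right) - \frac{30553}{21} = -1622579 - \frac{30553}{21} = - \frac{34104712}{21}$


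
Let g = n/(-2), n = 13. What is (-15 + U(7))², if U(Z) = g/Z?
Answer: 49729/196 ≈ 253.72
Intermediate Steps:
g = -13/2 (g = 13/(-2) = 13*(-½) = -13/2 ≈ -6.5000)
U(Z) = -13/(2*Z)
(-15 + U(7))² = (-15 - 13/2/7)² = (-15 - 13/2*⅐)² = (-15 - 13/14)² = (-223/14)² = 49729/196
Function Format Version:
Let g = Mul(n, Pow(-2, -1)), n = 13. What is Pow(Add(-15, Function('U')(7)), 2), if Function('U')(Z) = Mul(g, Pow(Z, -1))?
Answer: Rational(49729, 196) ≈ 253.72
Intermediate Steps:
g = Rational(-13, 2) (g = Mul(13, Pow(-2, -1)) = Mul(13, Rational(-1, 2)) = Rational(-13, 2) ≈ -6.5000)
Function('U')(Z) = Mul(Rational(-13, 2), Pow(Z, -1))
Pow(Add(-15, Function('U')(7)), 2) = Pow(Add(-15, Mul(Rational(-13, 2), Pow(7, -1))), 2) = Pow(Add(-15, Mul(Rational(-13, 2), Rational(1, 7))), 2) = Pow(Add(-15, Rational(-13, 14)), 2) = Pow(Rational(-223, 14), 2) = Rational(49729, 196)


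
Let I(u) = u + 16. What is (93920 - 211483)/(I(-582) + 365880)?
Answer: -117563/365314 ≈ -0.32181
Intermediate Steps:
I(u) = 16 + u
(93920 - 211483)/(I(-582) + 365880) = (93920 - 211483)/((16 - 582) + 365880) = -117563/(-566 + 365880) = -117563/365314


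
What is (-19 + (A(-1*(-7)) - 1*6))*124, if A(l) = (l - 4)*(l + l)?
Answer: 2108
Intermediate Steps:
A(l) = 2*l*(-4 + l) (A(l) = (-4 + l)*(2*l) = 2*l*(-4 + l))
(-19 + (A(-1*(-7)) - 1*6))*124 = (-19 + (2*(-1*(-7))*(-4 - 1*(-7)) - 1*6))*124 = (-19 + (2*7*(-4 + 7) - 6))*124 = (-19 + (2*7*3 - 6))*124 = (-19 + (42 - 6))*124 = (-19 + 36)*124 = 17*124 = 2108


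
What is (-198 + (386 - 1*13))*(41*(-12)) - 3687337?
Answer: -3773437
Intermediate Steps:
(-198 + (386 - 1*13))*(41*(-12)) - 3687337 = (-198 + (386 - 13))*(-492) - 3687337 = (-198 + 373)*(-492) - 3687337 = 175*(-492) - 3687337 = -86100 - 3687337 = -3773437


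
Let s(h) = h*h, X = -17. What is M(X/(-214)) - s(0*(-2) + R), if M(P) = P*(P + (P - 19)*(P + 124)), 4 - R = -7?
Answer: -3013502427/9800344 ≈ -307.49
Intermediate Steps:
R = 11 (R = 4 - 1*(-7) = 4 + 7 = 11)
s(h) = h²
M(P) = P*(P + (-19 + P)*(124 + P))
M(X/(-214)) - s(0*(-2) + R) = (-17/(-214))*(-2356 + (-17/(-214))² + 106*(-17/(-214))) - (0*(-2) + 11)² = (-17*(-1/214))*(-2356 + (-17*(-1/214))² + 106*(-17*(-1/214))) - (0 + 11)² = 17*(-2356 + (17/214)² + 106*(17/214))/214 - 1*11² = 17*(-2356 + 289/45796 + 901/107)/214 - 1*121 = (17/214)*(-107509459/45796) - 121 = -1827660803/9800344 - 121 = -3013502427/9800344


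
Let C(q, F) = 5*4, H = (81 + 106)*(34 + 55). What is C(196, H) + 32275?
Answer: 32295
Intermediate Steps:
H = 16643 (H = 187*89 = 16643)
C(q, F) = 20
C(196, H) + 32275 = 20 + 32275 = 32295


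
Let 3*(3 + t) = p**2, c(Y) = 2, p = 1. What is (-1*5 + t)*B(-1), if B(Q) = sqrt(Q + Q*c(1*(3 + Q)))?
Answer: -23*I*sqrt(3)/3 ≈ -13.279*I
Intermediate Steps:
t = -8/3 (t = -3 + (1/3)*1**2 = -3 + (1/3)*1 = -3 + 1/3 = -8/3 ≈ -2.6667)
B(Q) = sqrt(3)*sqrt(Q) (B(Q) = sqrt(Q + Q*2) = sqrt(Q + 2*Q) = sqrt(3*Q) = sqrt(3)*sqrt(Q))
(-1*5 + t)*B(-1) = (-1*5 - 8/3)*(sqrt(3)*sqrt(-1)) = (-5 - 8/3)*(sqrt(3)*I) = -23*I*sqrt(3)/3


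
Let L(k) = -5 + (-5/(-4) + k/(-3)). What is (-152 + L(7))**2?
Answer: 3598609/144 ≈ 24990.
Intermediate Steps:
L(k) = -15/4 - k/3 (L(k) = -5 + (-5*(-1/4) + k*(-1/3)) = -5 + (5/4 - k/3) = -15/4 - k/3)
(-152 + L(7))**2 = (-152 + (-15/4 - 1/3*7))**2 = (-152 + (-15/4 - 7/3))**2 = (-152 - 73/12)**2 = (-1897/12)**2 = 3598609/144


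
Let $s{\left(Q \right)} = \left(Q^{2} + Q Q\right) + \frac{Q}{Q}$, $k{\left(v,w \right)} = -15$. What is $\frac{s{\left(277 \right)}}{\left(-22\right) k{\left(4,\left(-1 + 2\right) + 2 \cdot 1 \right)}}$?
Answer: $\frac{51153}{110} \approx 465.03$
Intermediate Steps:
$s{\left(Q \right)} = 1 + 2 Q^{2}$ ($s{\left(Q \right)} = \left(Q^{2} + Q^{2}\right) + 1 = 2 Q^{2} + 1 = 1 + 2 Q^{2}$)
$\frac{s{\left(277 \right)}}{\left(-22\right) k{\left(4,\left(-1 + 2\right) + 2 \cdot 1 \right)}} = \frac{1 + 2 \cdot 277^{2}}{\left(-22\right) \left(-15\right)} = \frac{1 + 2 \cdot 76729}{330} = \left(1 + 153458\right) \frac{1}{330} = 153459 \cdot \frac{1}{330} = \frac{51153}{110}$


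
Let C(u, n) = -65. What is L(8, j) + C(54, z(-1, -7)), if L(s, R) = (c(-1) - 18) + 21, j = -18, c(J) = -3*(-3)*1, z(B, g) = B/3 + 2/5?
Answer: -53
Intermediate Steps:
z(B, g) = ⅖ + B/3 (z(B, g) = B*(⅓) + 2*(⅕) = B/3 + ⅖ = ⅖ + B/3)
c(J) = 9 (c(J) = 9*1 = 9)
L(s, R) = 12 (L(s, R) = (9 - 18) + 21 = -9 + 21 = 12)
L(8, j) + C(54, z(-1, -7)) = 12 - 65 = -53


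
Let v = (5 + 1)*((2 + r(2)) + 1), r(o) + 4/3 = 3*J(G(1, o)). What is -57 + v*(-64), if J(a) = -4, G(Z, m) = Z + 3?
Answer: 3911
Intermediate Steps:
G(Z, m) = 3 + Z
r(o) = -40/3 (r(o) = -4/3 + 3*(-4) = -4/3 - 12 = -40/3)
v = -62 (v = (5 + 1)*((2 - 40/3) + 1) = 6*(-34/3 + 1) = 6*(-31/3) = -62)
-57 + v*(-64) = -57 - 62*(-64) = -57 + 3968 = 3911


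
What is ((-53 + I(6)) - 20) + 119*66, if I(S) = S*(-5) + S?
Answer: 7757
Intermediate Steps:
I(S) = -4*S (I(S) = -5*S + S = -4*S)
((-53 + I(6)) - 20) + 119*66 = ((-53 - 4*6) - 20) + 119*66 = ((-53 - 24) - 20) + 7854 = (-77 - 20) + 7854 = -97 + 7854 = 7757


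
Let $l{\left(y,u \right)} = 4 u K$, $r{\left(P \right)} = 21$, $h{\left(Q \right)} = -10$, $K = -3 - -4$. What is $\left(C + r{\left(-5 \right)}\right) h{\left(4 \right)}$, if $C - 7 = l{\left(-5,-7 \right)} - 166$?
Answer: $1660$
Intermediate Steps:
$K = 1$ ($K = -3 + 4 = 1$)
$l{\left(y,u \right)} = 4 u$ ($l{\left(y,u \right)} = 4 u 1 = 4 u$)
$C = -187$ ($C = 7 + \left(4 \left(-7\right) - 166\right) = 7 - 194 = -187$)
$\left(C + r{\left(-5 \right)}\right) h{\left(4 \right)} = \left(-187 + 21\right) \left(-10\right) = \left(-166\right) \left(-10\right) = 1660$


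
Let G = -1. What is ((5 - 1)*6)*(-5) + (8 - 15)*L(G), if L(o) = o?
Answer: -113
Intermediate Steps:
((5 - 1)*6)*(-5) + (8 - 15)*L(G) = ((5 - 1)*6)*(-5) + (8 - 15)*(-1) = (4*6)*(-5) - 7*(-1) = 24*(-5) + 7 = -120 + 7 = -113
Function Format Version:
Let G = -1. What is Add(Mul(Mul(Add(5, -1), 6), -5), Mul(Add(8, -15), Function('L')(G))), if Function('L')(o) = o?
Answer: -113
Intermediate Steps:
Add(Mul(Mul(Add(5, -1), 6), -5), Mul(Add(8, -15), Function('L')(G))) = Add(Mul(Mul(Add(5, -1), 6), -5), Mul(Add(8, -15), -1)) = Add(Mul(Mul(4, 6), -5), Mul(-7, -1)) = Add(Mul(24, -5), 7) = Add(-120, 7) = -113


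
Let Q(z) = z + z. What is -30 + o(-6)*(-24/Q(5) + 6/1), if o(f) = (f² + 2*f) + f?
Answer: 174/5 ≈ 34.800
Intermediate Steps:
o(f) = f² + 3*f
Q(z) = 2*z
-30 + o(-6)*(-24/Q(5) + 6/1) = -30 + (-6*(3 - 6))*(-24/(2*5) + 6/1) = -30 + (-6*(-3))*(-24/10 + 6*1) = -30 + 18*(-24*⅒ + 6) = -30 + 18*(-12/5 + 6) = -30 + 18*(18/5) = -30 + 324/5 = 174/5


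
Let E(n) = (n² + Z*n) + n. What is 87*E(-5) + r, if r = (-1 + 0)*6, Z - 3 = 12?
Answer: -4791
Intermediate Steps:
Z = 15 (Z = 3 + 12 = 15)
r = -6 (r = -1*6 = -6)
E(n) = n² + 16*n (E(n) = (n² + 15*n) + n = n² + 16*n)
87*E(-5) + r = 87*(-5*(16 - 5)) - 6 = 87*(-5*11) - 6 = 87*(-55) - 6 = -4785 - 6 = -4791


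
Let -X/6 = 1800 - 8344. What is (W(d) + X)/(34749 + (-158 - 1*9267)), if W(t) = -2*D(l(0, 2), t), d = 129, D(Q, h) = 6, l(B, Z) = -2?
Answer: 9813/6331 ≈ 1.5500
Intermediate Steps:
X = 39264 (X = -6*(1800 - 8344) = -6*(-6544) = 39264)
W(t) = -12 (W(t) = -2*6 = -12)
(W(d) + X)/(34749 + (-158 - 1*9267)) = (-12 + 39264)/(34749 + (-158 - 1*9267)) = 39252/(34749 + (-158 - 9267)) = 39252/(34749 - 9425) = 39252/25324 = 39252*(1/25324) = 9813/6331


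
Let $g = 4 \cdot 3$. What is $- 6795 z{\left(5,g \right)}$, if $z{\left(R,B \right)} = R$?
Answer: $-33975$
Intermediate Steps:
$g = 12$
$- 6795 z{\left(5,g \right)} = \left(-6795\right) 5 = -33975$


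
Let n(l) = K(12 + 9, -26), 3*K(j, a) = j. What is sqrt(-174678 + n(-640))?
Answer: I*sqrt(174671) ≈ 417.94*I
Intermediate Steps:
K(j, a) = j/3
n(l) = 7 (n(l) = (12 + 9)/3 = (1/3)*21 = 7)
sqrt(-174678 + n(-640)) = sqrt(-174678 + 7) = sqrt(-174671) = I*sqrt(174671)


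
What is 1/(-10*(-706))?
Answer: 1/7060 ≈ 0.00014164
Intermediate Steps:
1/(-10*(-706)) = 1/7060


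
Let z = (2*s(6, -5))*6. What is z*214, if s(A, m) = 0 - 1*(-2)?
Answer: 5136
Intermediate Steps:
s(A, m) = 2 (s(A, m) = 0 + 2 = 2)
z = 24 (z = (2*2)*6 = 4*6 = 24)
z*214 = 24*214 = 5136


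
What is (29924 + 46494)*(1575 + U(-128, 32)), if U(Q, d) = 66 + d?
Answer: 127847314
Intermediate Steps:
(29924 + 46494)*(1575 + U(-128, 32)) = (29924 + 46494)*(1575 + (66 + 32)) = 76418*(1575 + 98) = 76418*1673 = 127847314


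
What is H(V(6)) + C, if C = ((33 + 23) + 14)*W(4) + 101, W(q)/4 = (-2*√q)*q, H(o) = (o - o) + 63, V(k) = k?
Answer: -4316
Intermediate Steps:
H(o) = 63 (H(o) = 0 + 63 = 63)
W(q) = -8*q^(3/2) (W(q) = 4*((-2*√q)*q) = 4*(-2*q^(3/2)) = -8*q^(3/2))
C = -4379 (C = ((33 + 23) + 14)*(-8*4^(3/2)) + 101 = (56 + 14)*(-8*8) + 101 = 70*(-64) + 101 = -4480 + 101 = -4379)
H(V(6)) + C = 63 - 4379 = -4316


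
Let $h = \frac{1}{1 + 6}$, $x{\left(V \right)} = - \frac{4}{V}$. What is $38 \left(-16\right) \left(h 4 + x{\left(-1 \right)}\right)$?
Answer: $- \frac{19456}{7} \approx -2779.4$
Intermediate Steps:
$h = \frac{1}{7} \approx 0.14286$
$38 \left(-16\right) \left(h 4 + x{\left(-1 \right)}\right) = 38 \left(-16\right) \left(\frac{1}{7} \cdot 4 - \frac{4}{-1}\right) = - 608 \left(\frac{4}{7} - -4\right) = - 608 \left(\frac{4}{7} + 4\right) = \left(-608\right) \frac{32}{7} = - \frac{19456}{7}$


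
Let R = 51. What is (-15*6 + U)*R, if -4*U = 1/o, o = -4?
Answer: -73389/16 ≈ -4586.8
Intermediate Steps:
U = 1/16 (U = -¼/(-4) = -¼*(-¼) = 1/16 ≈ 0.062500)
(-15*6 + U)*R = (-15*6 + 1/16)*51 = (-90 + 1/16)*51 = -1439/16*51 = -73389/16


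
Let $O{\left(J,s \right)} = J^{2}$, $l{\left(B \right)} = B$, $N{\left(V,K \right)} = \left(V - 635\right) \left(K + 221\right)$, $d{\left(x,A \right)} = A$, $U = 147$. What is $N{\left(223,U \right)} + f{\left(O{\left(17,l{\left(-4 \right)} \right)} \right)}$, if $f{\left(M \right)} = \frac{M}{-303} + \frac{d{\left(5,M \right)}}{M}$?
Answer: $- \frac{45939634}{303} \approx -1.5162 \cdot 10^{5}$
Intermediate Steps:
$N{\left(V,K \right)} = \left(-635 + V\right) \left(221 + K\right)$
$f{\left(M \right)} = 1 - \frac{M}{303}$ ($f{\left(M \right)} = \frac{M}{-303} + \frac{M}{M} = M \left(- \frac{1}{303}\right) + 1 = - \frac{M}{303} + 1 = 1 - \frac{M}{303}$)
$N{\left(223,U \right)} + f{\left(O{\left(17,l{\left(-4 \right)} \right)} \right)} = \left(-140335 - 93345 + 221 \cdot 223 + 147 \cdot 223\right) + \left(1 - \frac{17^{2}}{303}\right) = \left(-140335 - 93345 + 49283 + 32781\right) + \left(1 - \frac{289}{303}\right) = -151616 + \left(1 - \frac{289}{303}\right) = -151616 + \frac{14}{303} = - \frac{45939634}{303}$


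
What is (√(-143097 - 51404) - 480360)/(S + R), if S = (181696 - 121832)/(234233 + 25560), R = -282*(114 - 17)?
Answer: 62397082740/3553158929 - 259793*I*√194501/7106317858 ≈ 17.561 - 0.016123*I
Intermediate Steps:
R = -27354 (R = -282*97 = -27354)
S = 59864/259793 ≈ 0.23043
(√(-143097 - 51404) - 480360)/(S + R) = (√(-143097 - 51404) - 480360)/(59864/259793 - 27354) = (√(-194501) - 480360)/(-7106317858/259793) = (I*√194501 - 480360)*(-259793/7106317858) = (-480360 + I*√194501)*(-259793/7106317858) = 62397082740/3553158929 - 259793*I*√194501/7106317858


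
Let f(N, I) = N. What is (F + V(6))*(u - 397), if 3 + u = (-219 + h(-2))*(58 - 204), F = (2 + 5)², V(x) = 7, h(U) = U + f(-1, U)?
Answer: 1792672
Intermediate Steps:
h(U) = -1 + U (h(U) = U - 1 = -1 + U)
F = 49 (F = 7² = 49)
u = 32409 (u = -3 + (-219 + (-1 - 2))*(58 - 204) = -3 + (-219 - 3)*(-146) = -3 - 222*(-146) = -3 + 32412 = 32409)
(F + V(6))*(u - 397) = (49 + 7)*(32409 - 397) = 56*32012 = 1792672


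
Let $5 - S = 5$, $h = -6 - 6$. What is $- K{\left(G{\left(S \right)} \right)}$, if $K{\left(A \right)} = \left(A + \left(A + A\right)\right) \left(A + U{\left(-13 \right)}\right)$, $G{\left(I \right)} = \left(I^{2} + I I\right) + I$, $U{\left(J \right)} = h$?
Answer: $0$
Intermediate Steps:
$h = -12$ ($h = -6 - 6 = -12$)
$S = 0$ ($S = 5 - 5 = 0$)
$U{\left(J \right)} = -12$
$G{\left(I \right)} = I + 2 I^{2}$ ($G{\left(I \right)} = \left(I^{2} + I^{2}\right) + I = 2 I^{2} + I = I + 2 I^{2}$)
$K{\left(A \right)} = 3 A \left(-12 + A\right)$ ($K{\left(A \right)} = \left(A + \left(A + A\right)\right) \left(A - 12\right) = \left(A + 2 A\right) \left(-12 + A\right) = 3 A \left(-12 + A\right)$)
$- K{\left(G{\left(S \right)} \right)} = - 3 \cdot 0 \left(1 + 2 \cdot 0\right) \left(-12 + 0 \left(1 + 2 \cdot 0\right)\right) = - 3 \cdot 0 \left(1 + 0\right) \left(-12 + 0 \left(1 + 0\right)\right) = - 3 \cdot 0 \cdot 1 \left(-12 + 0 \cdot 1\right) = - 3 \cdot 0 \left(-12 + 0\right) = - 3 \cdot 0 \left(-12\right) = \left(-1\right) 0 = 0$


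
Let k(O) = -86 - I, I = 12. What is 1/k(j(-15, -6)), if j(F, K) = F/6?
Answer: -1/98 ≈ -0.010204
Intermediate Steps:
j(F, K) = F/6 (j(F, K) = F*(⅙) = F/6)
k(O) = -98 (k(O) = -86 - 1*12 = -86 - 12 = -98)
1/k(j(-15, -6)) = 1/(-98) = -1/98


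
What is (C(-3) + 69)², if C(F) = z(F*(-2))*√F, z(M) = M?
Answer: 4653 + 828*I*√3 ≈ 4653.0 + 1434.1*I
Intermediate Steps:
C(F) = -2*F^(3/2) (C(F) = (F*(-2))*√F = (-2*F)*√F = -2*F^(3/2))
(C(-3) + 69)² = (-(-6)*I*√3 + 69)² = (6*I*√3 + 69)² = (69 + 6*I*√3)²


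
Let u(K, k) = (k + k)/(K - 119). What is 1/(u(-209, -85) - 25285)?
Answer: -164/4146655 ≈ -3.9550e-5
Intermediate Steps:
u(K, k) = 2*k/(-119 + K) (u(K, k) = (2*k)/(-119 + K) = 2*k/(-119 + K))
1/(u(-209, -85) - 25285) = 1/(2*(-85)/(-119 - 209) - 25285) = 1/(2*(-85)/(-328) - 25285) = 1/(2*(-85)*(-1/328) - 25285) = 1/(85/164 - 25285) = 1/(-4146655/164) = -164/4146655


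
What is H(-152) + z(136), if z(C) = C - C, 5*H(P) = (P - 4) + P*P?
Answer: 22948/5 ≈ 4589.6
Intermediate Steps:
H(P) = -4/5 + P/5 + P**2/5 (H(P) = ((P - 4) + P*P)/5 = ((-4 + P) + P**2)/5 = (-4 + P + P**2)/5 = -4/5 + P/5 + P**2/5)
z(C) = 0
H(-152) + z(136) = (-4/5 + (1/5)*(-152) + (1/5)*(-152)**2) + 0 = (-4/5 - 152/5 + (1/5)*23104) + 0 = (-4/5 - 152/5 + 23104/5) + 0 = 22948/5 + 0 = 22948/5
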